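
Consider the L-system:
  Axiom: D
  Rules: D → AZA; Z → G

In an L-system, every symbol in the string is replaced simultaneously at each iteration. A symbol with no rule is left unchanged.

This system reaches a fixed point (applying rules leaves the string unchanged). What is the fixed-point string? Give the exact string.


Answer: AGA

Derivation:
Step 0: D
Step 1: AZA
Step 2: AGA
Step 3: AGA  (unchanged — fixed point at step 2)


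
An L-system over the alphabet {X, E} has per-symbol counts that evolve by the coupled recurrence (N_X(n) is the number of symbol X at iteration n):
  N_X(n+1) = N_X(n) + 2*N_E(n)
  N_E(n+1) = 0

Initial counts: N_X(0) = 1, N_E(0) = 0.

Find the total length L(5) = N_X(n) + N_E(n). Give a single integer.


Step 0: N_X=1, N_E=0, L=1
Step 1: N_X=1, N_E=0, L=1
Step 2: N_X=1, N_E=0, L=1
Step 3: N_X=1, N_E=0, L=1
Step 4: N_X=1, N_E=0, L=1
Step 5: N_X=1, N_E=0, L=1

Answer: 1


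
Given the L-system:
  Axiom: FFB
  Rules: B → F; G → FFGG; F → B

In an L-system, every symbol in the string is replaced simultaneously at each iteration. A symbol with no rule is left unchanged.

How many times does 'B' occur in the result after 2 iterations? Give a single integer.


Step 0: FFB  (1 'B')
Step 1: BBF  (2 'B')
Step 2: FFB  (1 'B')

Answer: 1


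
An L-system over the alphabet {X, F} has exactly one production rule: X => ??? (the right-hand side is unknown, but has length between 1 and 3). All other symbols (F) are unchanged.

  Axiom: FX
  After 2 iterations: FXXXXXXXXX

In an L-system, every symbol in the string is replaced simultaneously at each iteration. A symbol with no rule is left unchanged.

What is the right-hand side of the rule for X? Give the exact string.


Trying X => XXX:
  Step 0: FX
  Step 1: FXXX
  Step 2: FXXXXXXXXX
Matches the given result.

Answer: XXX


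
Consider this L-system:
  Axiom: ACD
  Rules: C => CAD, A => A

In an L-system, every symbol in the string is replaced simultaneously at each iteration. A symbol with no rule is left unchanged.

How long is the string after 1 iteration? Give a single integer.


Answer: 5

Derivation:
Step 0: length = 3
Step 1: length = 5


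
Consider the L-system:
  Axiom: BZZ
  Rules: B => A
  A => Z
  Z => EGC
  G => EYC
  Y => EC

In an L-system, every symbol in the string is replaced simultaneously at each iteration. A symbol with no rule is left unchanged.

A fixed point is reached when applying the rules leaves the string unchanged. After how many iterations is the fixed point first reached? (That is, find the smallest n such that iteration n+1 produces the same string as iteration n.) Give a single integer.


Answer: 5

Derivation:
Step 0: BZZ
Step 1: AEGCEGC
Step 2: ZEEYCCEEYCC
Step 3: EGCEEECCCEEECCC
Step 4: EEYCCEEECCCEEECCC
Step 5: EEECCCEEECCCEEECCC
Step 6: EEECCCEEECCCEEECCC  (unchanged — fixed point at step 5)


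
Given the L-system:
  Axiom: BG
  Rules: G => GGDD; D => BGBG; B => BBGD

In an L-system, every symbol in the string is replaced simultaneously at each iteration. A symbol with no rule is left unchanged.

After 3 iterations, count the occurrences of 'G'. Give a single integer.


Step 0: BG  (1 'G')
Step 1: BBGDGGDD  (3 'G')
Step 2: BBGDBBGDGGDDBGBGGGDDGGDDBGBGBGBG  (14 'G')
Step 3: BBGDBBGDGGDDBGBGBBGDBBGDGGDDBGBGGGDDGGDDBGBGBGBGBBGDGGDDBBGDGGDDGGDDGGDDBGBGBGBGGGDDGGDDBGBGBGBGBBGDGGDDBBGDGGDDBBGDGGDDBBGDGGDD  (54 'G')

Answer: 54


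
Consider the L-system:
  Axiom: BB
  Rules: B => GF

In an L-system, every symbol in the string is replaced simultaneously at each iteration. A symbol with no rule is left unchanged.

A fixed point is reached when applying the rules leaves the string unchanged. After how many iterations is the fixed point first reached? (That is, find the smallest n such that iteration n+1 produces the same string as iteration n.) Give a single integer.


Answer: 1

Derivation:
Step 0: BB
Step 1: GFGF
Step 2: GFGF  (unchanged — fixed point at step 1)


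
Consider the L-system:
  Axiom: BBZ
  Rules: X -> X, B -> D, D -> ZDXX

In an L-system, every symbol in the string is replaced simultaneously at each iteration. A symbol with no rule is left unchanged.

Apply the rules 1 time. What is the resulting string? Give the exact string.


Answer: DDZ

Derivation:
Step 0: BBZ
Step 1: DDZ


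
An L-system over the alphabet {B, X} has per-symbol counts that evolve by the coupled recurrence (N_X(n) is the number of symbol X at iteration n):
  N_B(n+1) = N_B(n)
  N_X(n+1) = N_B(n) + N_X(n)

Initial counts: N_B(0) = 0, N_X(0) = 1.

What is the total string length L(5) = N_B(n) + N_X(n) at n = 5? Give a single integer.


Step 0: N_B=0, N_X=1, L=1
Step 1: N_B=0, N_X=1, L=1
Step 2: N_B=0, N_X=1, L=1
Step 3: N_B=0, N_X=1, L=1
Step 4: N_B=0, N_X=1, L=1
Step 5: N_B=0, N_X=1, L=1

Answer: 1


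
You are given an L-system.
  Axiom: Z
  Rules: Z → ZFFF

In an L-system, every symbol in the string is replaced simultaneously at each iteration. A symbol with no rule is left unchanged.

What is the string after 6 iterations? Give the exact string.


Answer: ZFFFFFFFFFFFFFFFFFF

Derivation:
Step 0: Z
Step 1: ZFFF
Step 2: ZFFFFFF
Step 3: ZFFFFFFFFF
Step 4: ZFFFFFFFFFFFF
Step 5: ZFFFFFFFFFFFFFFF
Step 6: ZFFFFFFFFFFFFFFFFFF


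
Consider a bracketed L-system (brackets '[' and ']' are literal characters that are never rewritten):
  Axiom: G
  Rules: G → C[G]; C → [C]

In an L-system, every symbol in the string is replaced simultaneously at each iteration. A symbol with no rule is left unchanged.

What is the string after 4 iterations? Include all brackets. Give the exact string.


Step 0: G
Step 1: C[G]
Step 2: [C][C[G]]
Step 3: [[C]][[C][C[G]]]
Step 4: [[[C]]][[[C]][[C][C[G]]]]

Answer: [[[C]]][[[C]][[C][C[G]]]]


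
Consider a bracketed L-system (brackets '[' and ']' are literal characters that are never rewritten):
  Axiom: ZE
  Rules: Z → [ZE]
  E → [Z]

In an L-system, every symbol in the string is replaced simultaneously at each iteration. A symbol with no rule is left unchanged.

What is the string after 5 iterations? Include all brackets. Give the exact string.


Step 0: ZE
Step 1: [ZE][Z]
Step 2: [[ZE][Z]][[ZE]]
Step 3: [[[ZE][Z]][[ZE]]][[[ZE][Z]]]
Step 4: [[[[ZE][Z]][[ZE]]][[[ZE][Z]]]][[[[ZE][Z]][[ZE]]]]
Step 5: [[[[[ZE][Z]][[ZE]]][[[ZE][Z]]]][[[[ZE][Z]][[ZE]]]]][[[[[ZE][Z]][[ZE]]][[[ZE][Z]]]]]

Answer: [[[[[ZE][Z]][[ZE]]][[[ZE][Z]]]][[[[ZE][Z]][[ZE]]]]][[[[[ZE][Z]][[ZE]]][[[ZE][Z]]]]]


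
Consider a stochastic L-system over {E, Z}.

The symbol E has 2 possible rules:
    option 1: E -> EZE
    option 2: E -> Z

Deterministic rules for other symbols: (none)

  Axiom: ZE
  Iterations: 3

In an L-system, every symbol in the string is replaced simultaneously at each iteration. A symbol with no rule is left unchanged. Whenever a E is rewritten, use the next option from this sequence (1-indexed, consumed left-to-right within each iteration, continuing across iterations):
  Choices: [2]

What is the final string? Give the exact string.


Answer: ZZ

Derivation:
Step 0: ZE
Step 1: ZZ  (used choices [2])
Step 2: ZZ  (used choices [])
Step 3: ZZ  (used choices [])


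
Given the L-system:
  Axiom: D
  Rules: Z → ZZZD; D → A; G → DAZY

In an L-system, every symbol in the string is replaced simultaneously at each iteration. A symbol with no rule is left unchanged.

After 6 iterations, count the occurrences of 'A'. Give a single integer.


Step 0: D  (0 'A')
Step 1: A  (1 'A')
Step 2: A  (1 'A')
Step 3: A  (1 'A')
Step 4: A  (1 'A')
Step 5: A  (1 'A')
Step 6: A  (1 'A')

Answer: 1


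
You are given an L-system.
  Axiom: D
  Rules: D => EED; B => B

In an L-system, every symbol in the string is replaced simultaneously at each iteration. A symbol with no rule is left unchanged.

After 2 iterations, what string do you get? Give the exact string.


Answer: EEEED

Derivation:
Step 0: D
Step 1: EED
Step 2: EEEED


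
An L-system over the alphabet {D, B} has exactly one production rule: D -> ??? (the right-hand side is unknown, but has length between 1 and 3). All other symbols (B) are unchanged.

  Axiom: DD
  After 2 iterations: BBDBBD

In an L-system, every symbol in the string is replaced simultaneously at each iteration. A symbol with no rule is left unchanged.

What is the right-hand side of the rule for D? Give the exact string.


Trying D -> BD:
  Step 0: DD
  Step 1: BDBD
  Step 2: BBDBBD
Matches the given result.

Answer: BD


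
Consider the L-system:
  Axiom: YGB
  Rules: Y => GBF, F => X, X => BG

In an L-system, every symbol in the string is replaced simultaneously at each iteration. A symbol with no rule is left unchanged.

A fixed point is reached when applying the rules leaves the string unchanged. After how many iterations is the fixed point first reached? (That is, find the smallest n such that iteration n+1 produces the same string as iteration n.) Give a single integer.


Answer: 3

Derivation:
Step 0: YGB
Step 1: GBFGB
Step 2: GBXGB
Step 3: GBBGGB
Step 4: GBBGGB  (unchanged — fixed point at step 3)


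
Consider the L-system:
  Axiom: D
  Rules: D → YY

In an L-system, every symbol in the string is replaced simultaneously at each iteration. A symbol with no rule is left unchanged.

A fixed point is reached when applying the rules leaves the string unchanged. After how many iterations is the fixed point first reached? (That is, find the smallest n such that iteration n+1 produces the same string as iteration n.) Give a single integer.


Step 0: D
Step 1: YY
Step 2: YY  (unchanged — fixed point at step 1)

Answer: 1


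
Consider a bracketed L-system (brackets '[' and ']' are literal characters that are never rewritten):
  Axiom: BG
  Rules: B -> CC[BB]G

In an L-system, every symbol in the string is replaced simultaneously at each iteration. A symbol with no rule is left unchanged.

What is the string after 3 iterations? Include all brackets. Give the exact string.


Step 0: BG
Step 1: CC[BB]GG
Step 2: CC[CC[BB]GCC[BB]G]GG
Step 3: CC[CC[CC[BB]GCC[BB]G]GCC[CC[BB]GCC[BB]G]G]GG

Answer: CC[CC[CC[BB]GCC[BB]G]GCC[CC[BB]GCC[BB]G]G]GG


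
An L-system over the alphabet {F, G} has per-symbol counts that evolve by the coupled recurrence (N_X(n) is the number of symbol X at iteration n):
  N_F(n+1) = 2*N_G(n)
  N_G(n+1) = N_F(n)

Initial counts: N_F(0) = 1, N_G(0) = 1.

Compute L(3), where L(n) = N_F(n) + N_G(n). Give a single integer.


Step 0: N_F=1, N_G=1, L=2
Step 1: N_F=2, N_G=1, L=3
Step 2: N_F=2, N_G=2, L=4
Step 3: N_F=4, N_G=2, L=6

Answer: 6


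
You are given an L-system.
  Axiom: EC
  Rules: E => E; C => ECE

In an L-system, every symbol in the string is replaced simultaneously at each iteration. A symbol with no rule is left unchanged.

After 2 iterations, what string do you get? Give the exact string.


Step 0: EC
Step 1: EECE
Step 2: EEECEE

Answer: EEECEE


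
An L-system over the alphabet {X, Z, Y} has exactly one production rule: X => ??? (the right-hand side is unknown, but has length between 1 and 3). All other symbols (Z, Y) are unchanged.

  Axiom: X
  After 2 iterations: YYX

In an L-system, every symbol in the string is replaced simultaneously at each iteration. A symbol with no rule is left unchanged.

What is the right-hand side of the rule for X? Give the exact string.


Trying X => YX:
  Step 0: X
  Step 1: YX
  Step 2: YYX
Matches the given result.

Answer: YX


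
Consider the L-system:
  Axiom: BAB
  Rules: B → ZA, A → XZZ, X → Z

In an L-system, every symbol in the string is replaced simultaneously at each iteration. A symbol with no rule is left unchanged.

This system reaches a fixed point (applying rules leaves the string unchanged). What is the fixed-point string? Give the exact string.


Step 0: BAB
Step 1: ZAXZZZA
Step 2: ZXZZZZZZXZZ
Step 3: ZZZZZZZZZZZ
Step 4: ZZZZZZZZZZZ  (unchanged — fixed point at step 3)

Answer: ZZZZZZZZZZZ


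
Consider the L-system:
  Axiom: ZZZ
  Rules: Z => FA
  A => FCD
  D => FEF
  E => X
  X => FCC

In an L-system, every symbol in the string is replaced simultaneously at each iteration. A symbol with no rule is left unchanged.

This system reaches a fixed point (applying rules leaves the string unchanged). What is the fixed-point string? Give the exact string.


Answer: FFCFFCCFFFCFFCCFFFCFFCCF

Derivation:
Step 0: ZZZ
Step 1: FAFAFA
Step 2: FFCDFFCDFFCD
Step 3: FFCFEFFFCFEFFFCFEF
Step 4: FFCFXFFFCFXFFFCFXF
Step 5: FFCFFCCFFFCFFCCFFFCFFCCF
Step 6: FFCFFCCFFFCFFCCFFFCFFCCF  (unchanged — fixed point at step 5)


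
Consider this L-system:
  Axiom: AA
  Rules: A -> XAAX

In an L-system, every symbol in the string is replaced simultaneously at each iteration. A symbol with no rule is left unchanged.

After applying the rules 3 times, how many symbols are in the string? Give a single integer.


Step 0: length = 2
Step 1: length = 8
Step 2: length = 20
Step 3: length = 44

Answer: 44


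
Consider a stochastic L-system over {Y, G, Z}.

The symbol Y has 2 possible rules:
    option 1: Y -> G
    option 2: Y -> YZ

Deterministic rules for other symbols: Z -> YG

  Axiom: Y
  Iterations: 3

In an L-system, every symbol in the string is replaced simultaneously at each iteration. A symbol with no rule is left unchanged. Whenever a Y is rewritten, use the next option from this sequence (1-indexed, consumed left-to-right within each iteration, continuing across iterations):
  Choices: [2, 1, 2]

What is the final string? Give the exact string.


Step 0: Y
Step 1: YZ  (used choices [2])
Step 2: GYG  (used choices [1])
Step 3: GYZG  (used choices [2])

Answer: GYZG


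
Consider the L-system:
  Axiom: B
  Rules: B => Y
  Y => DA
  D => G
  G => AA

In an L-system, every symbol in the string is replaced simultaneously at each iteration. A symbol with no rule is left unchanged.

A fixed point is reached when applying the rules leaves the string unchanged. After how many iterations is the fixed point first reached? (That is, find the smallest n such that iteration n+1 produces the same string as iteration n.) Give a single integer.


Answer: 4

Derivation:
Step 0: B
Step 1: Y
Step 2: DA
Step 3: GA
Step 4: AAA
Step 5: AAA  (unchanged — fixed point at step 4)


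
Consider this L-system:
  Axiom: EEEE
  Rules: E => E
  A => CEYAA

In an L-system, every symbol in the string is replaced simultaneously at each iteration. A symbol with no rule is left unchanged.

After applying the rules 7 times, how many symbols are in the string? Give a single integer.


Step 0: length = 4
Step 1: length = 4
Step 2: length = 4
Step 3: length = 4
Step 4: length = 4
Step 5: length = 4
Step 6: length = 4
Step 7: length = 4

Answer: 4


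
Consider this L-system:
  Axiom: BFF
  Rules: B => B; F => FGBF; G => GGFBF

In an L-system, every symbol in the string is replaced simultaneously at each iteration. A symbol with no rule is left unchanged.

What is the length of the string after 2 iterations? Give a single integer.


Answer: 29

Derivation:
Step 0: length = 3
Step 1: length = 9
Step 2: length = 29


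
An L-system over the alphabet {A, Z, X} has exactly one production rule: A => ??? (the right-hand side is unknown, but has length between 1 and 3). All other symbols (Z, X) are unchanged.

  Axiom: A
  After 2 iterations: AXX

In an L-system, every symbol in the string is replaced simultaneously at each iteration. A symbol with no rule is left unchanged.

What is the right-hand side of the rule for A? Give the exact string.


Answer: AX

Derivation:
Trying A => AX:
  Step 0: A
  Step 1: AX
  Step 2: AXX
Matches the given result.


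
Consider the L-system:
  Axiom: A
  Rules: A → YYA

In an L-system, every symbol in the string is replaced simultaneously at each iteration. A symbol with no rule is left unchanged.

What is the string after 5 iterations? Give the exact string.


Step 0: A
Step 1: YYA
Step 2: YYYYA
Step 3: YYYYYYA
Step 4: YYYYYYYYA
Step 5: YYYYYYYYYYA

Answer: YYYYYYYYYYA


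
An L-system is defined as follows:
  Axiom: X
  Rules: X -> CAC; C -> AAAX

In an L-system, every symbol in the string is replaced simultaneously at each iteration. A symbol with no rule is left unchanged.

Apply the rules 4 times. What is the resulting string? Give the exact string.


Answer: AAAAAAXAAAAXAAAAAAAXAAAAX

Derivation:
Step 0: X
Step 1: CAC
Step 2: AAAXAAAAX
Step 3: AAACACAAAACAC
Step 4: AAAAAAXAAAAXAAAAAAAXAAAAX


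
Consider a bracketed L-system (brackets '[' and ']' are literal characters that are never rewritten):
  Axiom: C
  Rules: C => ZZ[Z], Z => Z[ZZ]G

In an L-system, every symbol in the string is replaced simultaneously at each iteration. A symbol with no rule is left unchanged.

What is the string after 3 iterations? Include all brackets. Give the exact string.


Step 0: C
Step 1: ZZ[Z]
Step 2: Z[ZZ]GZ[ZZ]G[Z[ZZ]G]
Step 3: Z[ZZ]G[Z[ZZ]GZ[ZZ]G]GZ[ZZ]G[Z[ZZ]GZ[ZZ]G]G[Z[ZZ]G[Z[ZZ]GZ[ZZ]G]G]

Answer: Z[ZZ]G[Z[ZZ]GZ[ZZ]G]GZ[ZZ]G[Z[ZZ]GZ[ZZ]G]G[Z[ZZ]G[Z[ZZ]GZ[ZZ]G]G]


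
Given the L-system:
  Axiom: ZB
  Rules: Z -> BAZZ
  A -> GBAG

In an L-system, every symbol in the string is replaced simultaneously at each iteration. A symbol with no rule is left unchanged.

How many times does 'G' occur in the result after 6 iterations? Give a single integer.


Answer: 114

Derivation:
Step 0: ZB  (0 'G')
Step 1: BAZZB  (0 'G')
Step 2: BGBAGBAZZBAZZB  (2 'G')
Step 3: BGBGBAGGBGBAGBAZZBAZZBGBAGBAZZBAZZB  (8 'G')
Step 4: BGBGBGBAGGGBGBGBAGGBGBAGBAZZBAZZBGBAGBAZZBAZZBGBGBAGGBGBAGBAZZBAZZBGBAGBAZZBAZZB  (22 'G')
Step 5: BGBGBGBGBAGGGGBGBGBGBAGGGBGBGBAGGBGBAGBAZZBAZZBGBAGBAZZBAZZBGBGBAGGBGBAGBAZZBAZZBGBAGBAZZBAZZBGBGBGBAGGGBGBGBAGGBGBAGBAZZBAZZBGBAGBAZZBAZZBGBGBAGGBGBAGBAZZBAZZBGBAGBAZZBAZZB  (52 'G')
Step 6: BGBGBGBGBGBAGGGGGBGBGBGBGBAGGGGBGBGBGBAGGGBGBGBAGGBGBAGBAZZBAZZBGBAGBAZZBAZZBGBGBAGGBGBAGBAZZBAZZBGBAGBAZZBAZZBGBGBGBAGGGBGBGBAGGBGBAGBAZZBAZZBGBAGBAZZBAZZBGBGBAGGBGBAGBAZZBAZZBGBAGBAZZBAZZBGBGBGBGBAGGGGBGBGBGBAGGGBGBGBAGGBGBAGBAZZBAZZBGBAGBAZZBAZZBGBGBAGGBGBAGBAZZBAZZBGBAGBAZZBAZZBGBGBGBAGGGBGBGBAGGBGBAGBAZZBAZZBGBAGBAZZBAZZBGBGBAGGBGBAGBAZZBAZZBGBAGBAZZBAZZB  (114 'G')


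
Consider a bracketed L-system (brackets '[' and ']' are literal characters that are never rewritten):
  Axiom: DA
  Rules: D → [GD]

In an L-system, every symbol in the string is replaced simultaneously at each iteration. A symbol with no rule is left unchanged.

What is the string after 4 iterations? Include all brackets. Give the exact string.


Answer: [G[G[G[GD]]]]A

Derivation:
Step 0: DA
Step 1: [GD]A
Step 2: [G[GD]]A
Step 3: [G[G[GD]]]A
Step 4: [G[G[G[GD]]]]A


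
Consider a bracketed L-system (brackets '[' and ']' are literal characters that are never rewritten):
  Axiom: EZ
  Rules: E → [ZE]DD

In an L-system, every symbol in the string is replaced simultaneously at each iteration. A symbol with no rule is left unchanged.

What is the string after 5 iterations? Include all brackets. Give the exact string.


Answer: [Z[Z[Z[Z[ZE]DD]DD]DD]DD]DDZ

Derivation:
Step 0: EZ
Step 1: [ZE]DDZ
Step 2: [Z[ZE]DD]DDZ
Step 3: [Z[Z[ZE]DD]DD]DDZ
Step 4: [Z[Z[Z[ZE]DD]DD]DD]DDZ
Step 5: [Z[Z[Z[Z[ZE]DD]DD]DD]DD]DDZ


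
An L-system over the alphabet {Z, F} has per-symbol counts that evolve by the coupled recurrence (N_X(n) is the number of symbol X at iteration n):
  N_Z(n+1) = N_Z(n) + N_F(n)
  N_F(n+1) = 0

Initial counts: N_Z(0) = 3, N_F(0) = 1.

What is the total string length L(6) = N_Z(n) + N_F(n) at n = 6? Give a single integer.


Step 0: N_Z=3, N_F=1, L=4
Step 1: N_Z=4, N_F=0, L=4
Step 2: N_Z=4, N_F=0, L=4
Step 3: N_Z=4, N_F=0, L=4
Step 4: N_Z=4, N_F=0, L=4
Step 5: N_Z=4, N_F=0, L=4
Step 6: N_Z=4, N_F=0, L=4

Answer: 4


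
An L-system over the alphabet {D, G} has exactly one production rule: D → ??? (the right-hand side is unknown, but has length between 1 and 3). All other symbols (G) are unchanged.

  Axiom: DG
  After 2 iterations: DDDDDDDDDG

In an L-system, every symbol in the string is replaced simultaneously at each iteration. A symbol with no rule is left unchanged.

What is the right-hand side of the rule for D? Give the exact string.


Trying D → DDD:
  Step 0: DG
  Step 1: DDDG
  Step 2: DDDDDDDDDG
Matches the given result.

Answer: DDD


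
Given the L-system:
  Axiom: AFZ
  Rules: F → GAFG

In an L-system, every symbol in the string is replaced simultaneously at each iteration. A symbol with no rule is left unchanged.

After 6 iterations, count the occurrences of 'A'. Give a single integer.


Step 0: AFZ  (1 'A')
Step 1: AGAFGZ  (2 'A')
Step 2: AGAGAFGGZ  (3 'A')
Step 3: AGAGAGAFGGGZ  (4 'A')
Step 4: AGAGAGAGAFGGGGZ  (5 'A')
Step 5: AGAGAGAGAGAFGGGGGZ  (6 'A')
Step 6: AGAGAGAGAGAGAFGGGGGGZ  (7 'A')

Answer: 7


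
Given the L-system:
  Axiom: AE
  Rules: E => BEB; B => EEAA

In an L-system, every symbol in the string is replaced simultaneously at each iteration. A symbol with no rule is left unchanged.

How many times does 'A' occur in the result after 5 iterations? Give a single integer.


Step 0: AE  (1 'A')
Step 1: ABEB  (1 'A')
Step 2: AEEAABEBEEAA  (5 'A')
Step 3: ABEBBEBAAEEAABEBEEAABEBBEBAA  (9 'A')
Step 4: AEEAABEBEEAAEEAABEBEEAAAABEBBEBAAEEAABEBEEAABEBBEBAAEEAABEBEEAAEEAABEBEEAAAA  (29 'A')
Step 5: ABEBBEBAAEEAABEBEEAABEBBEBAABEBBEBAAEEAABEBEEAABEBBEBAAAAEEAABEBEEAAEEAABEBEEAAAABEBBEBAAEEAABEBEEAABEBBEBAAEEAABEBEEAAEEAABEBEEAAAABEBBEBAAEEAABEBEEAABEBBEBAABEBBEBAAEEAABEBEEAABEBBEBAAAA  (65 'A')

Answer: 65


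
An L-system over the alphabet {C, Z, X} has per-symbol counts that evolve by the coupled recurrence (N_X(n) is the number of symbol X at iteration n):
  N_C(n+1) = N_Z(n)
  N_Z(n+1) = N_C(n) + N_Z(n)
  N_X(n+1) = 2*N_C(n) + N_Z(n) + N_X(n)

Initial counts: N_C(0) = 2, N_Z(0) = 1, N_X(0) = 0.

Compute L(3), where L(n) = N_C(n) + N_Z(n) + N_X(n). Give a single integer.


Answer: 31

Derivation:
Step 0: N_C=2, N_Z=1, N_X=0, L=3
Step 1: N_C=1, N_Z=3, N_X=5, L=9
Step 2: N_C=3, N_Z=4, N_X=10, L=17
Step 3: N_C=4, N_Z=7, N_X=20, L=31


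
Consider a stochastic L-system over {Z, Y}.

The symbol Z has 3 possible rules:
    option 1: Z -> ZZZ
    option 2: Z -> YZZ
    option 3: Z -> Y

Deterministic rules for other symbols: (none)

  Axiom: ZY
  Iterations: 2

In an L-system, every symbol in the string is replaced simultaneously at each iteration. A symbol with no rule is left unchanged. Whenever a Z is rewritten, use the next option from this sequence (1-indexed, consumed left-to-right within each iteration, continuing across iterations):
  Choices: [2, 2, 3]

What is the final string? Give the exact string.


Answer: YYZZYY

Derivation:
Step 0: ZY
Step 1: YZZY  (used choices [2])
Step 2: YYZZYY  (used choices [2, 3])


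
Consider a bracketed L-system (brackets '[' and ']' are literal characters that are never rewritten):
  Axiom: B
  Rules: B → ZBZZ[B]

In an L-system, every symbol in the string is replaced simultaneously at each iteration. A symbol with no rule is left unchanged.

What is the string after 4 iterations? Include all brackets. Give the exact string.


Step 0: B
Step 1: ZBZZ[B]
Step 2: ZZBZZ[B]ZZ[ZBZZ[B]]
Step 3: ZZZBZZ[B]ZZ[ZBZZ[B]]ZZ[ZZBZZ[B]ZZ[ZBZZ[B]]]
Step 4: ZZZZBZZ[B]ZZ[ZBZZ[B]]ZZ[ZZBZZ[B]ZZ[ZBZZ[B]]]ZZ[ZZZBZZ[B]ZZ[ZBZZ[B]]ZZ[ZZBZZ[B]ZZ[ZBZZ[B]]]]

Answer: ZZZZBZZ[B]ZZ[ZBZZ[B]]ZZ[ZZBZZ[B]ZZ[ZBZZ[B]]]ZZ[ZZZBZZ[B]ZZ[ZBZZ[B]]ZZ[ZZBZZ[B]ZZ[ZBZZ[B]]]]


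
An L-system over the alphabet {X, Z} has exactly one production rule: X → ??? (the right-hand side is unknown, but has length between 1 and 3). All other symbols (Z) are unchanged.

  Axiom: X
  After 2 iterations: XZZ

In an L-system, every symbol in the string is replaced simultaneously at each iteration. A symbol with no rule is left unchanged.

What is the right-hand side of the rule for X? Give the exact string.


Answer: XZ

Derivation:
Trying X → XZ:
  Step 0: X
  Step 1: XZ
  Step 2: XZZ
Matches the given result.


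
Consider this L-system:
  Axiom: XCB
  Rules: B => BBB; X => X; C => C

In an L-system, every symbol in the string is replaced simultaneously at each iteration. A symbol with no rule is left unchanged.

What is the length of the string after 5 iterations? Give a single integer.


Answer: 245

Derivation:
Step 0: length = 3
Step 1: length = 5
Step 2: length = 11
Step 3: length = 29
Step 4: length = 83
Step 5: length = 245


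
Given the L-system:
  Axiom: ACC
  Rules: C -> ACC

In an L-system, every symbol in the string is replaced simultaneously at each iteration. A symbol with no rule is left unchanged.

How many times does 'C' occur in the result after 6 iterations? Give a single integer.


Step 0: ACC  (2 'C')
Step 1: AACCACC  (4 'C')
Step 2: AAACCACCAACCACC  (8 'C')
Step 3: AAAACCACCAACCACCAAACCACCAACCACC  (16 'C')
Step 4: AAAAACCACCAACCACCAAACCACCAACCACCAAAACCACCAACCACCAAACCACCAACCACC  (32 'C')
Step 5: AAAAAACCACCAACCACCAAACCACCAACCACCAAAACCACCAACCACCAAACCACCAACCACCAAAAACCACCAACCACCAAACCACCAACCACCAAAACCACCAACCACCAAACCACCAACCACC  (64 'C')
Step 6: AAAAAAACCACCAACCACCAAACCACCAACCACCAAAACCACCAACCACCAAACCACCAACCACCAAAAACCACCAACCACCAAACCACCAACCACCAAAACCACCAACCACCAAACCACCAACCACCAAAAAACCACCAACCACCAAACCACCAACCACCAAAACCACCAACCACCAAACCACCAACCACCAAAAACCACCAACCACCAAACCACCAACCACCAAAACCACCAACCACCAAACCACCAACCACC  (128 'C')

Answer: 128


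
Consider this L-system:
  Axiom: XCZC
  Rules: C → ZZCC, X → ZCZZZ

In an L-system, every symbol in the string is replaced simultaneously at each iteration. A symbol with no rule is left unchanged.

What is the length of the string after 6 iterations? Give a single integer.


Answer: 479

Derivation:
Step 0: length = 4
Step 1: length = 14
Step 2: length = 29
Step 3: length = 59
Step 4: length = 119
Step 5: length = 239
Step 6: length = 479


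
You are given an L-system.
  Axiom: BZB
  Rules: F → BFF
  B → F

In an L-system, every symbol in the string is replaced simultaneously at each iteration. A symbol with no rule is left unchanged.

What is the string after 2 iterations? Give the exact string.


Step 0: BZB
Step 1: FZF
Step 2: BFFZBFF

Answer: BFFZBFF


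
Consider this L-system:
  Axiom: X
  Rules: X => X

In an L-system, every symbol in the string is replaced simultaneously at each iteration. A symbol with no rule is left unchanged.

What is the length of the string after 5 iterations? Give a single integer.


Answer: 1

Derivation:
Step 0: length = 1
Step 1: length = 1
Step 2: length = 1
Step 3: length = 1
Step 4: length = 1
Step 5: length = 1


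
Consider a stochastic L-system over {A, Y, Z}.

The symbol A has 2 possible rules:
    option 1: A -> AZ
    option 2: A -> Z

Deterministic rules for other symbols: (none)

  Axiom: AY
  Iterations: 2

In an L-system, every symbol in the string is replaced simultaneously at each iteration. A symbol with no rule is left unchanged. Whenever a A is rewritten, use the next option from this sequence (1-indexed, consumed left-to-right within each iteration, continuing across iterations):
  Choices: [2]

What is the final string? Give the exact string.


Answer: ZY

Derivation:
Step 0: AY
Step 1: ZY  (used choices [2])
Step 2: ZY  (used choices [])


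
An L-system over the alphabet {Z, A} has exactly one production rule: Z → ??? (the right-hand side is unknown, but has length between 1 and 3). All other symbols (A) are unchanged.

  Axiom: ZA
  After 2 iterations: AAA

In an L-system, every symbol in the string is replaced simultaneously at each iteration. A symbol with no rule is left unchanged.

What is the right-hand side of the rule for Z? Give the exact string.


Answer: AA

Derivation:
Trying Z → AA:
  Step 0: ZA
  Step 1: AAA
  Step 2: AAA
Matches the given result.


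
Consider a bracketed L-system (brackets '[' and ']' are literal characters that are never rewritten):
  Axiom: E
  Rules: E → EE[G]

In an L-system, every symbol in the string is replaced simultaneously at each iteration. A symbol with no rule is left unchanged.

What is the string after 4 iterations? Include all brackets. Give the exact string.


Step 0: E
Step 1: EE[G]
Step 2: EE[G]EE[G][G]
Step 3: EE[G]EE[G][G]EE[G]EE[G][G][G]
Step 4: EE[G]EE[G][G]EE[G]EE[G][G][G]EE[G]EE[G][G]EE[G]EE[G][G][G][G]

Answer: EE[G]EE[G][G]EE[G]EE[G][G][G]EE[G]EE[G][G]EE[G]EE[G][G][G][G]


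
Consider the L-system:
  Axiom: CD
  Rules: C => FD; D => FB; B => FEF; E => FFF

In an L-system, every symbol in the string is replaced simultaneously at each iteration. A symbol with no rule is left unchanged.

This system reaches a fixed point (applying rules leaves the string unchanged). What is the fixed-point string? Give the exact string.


Step 0: CD
Step 1: FDFB
Step 2: FFBFFEF
Step 3: FFFEFFFFFFF
Step 4: FFFFFFFFFFFFF
Step 5: FFFFFFFFFFFFF  (unchanged — fixed point at step 4)

Answer: FFFFFFFFFFFFF


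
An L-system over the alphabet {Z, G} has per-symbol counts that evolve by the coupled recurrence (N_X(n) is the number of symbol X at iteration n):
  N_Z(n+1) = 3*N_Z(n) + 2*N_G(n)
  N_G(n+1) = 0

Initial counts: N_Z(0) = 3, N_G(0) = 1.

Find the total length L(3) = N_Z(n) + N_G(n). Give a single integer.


Answer: 99

Derivation:
Step 0: N_Z=3, N_G=1, L=4
Step 1: N_Z=11, N_G=0, L=11
Step 2: N_Z=33, N_G=0, L=33
Step 3: N_Z=99, N_G=0, L=99


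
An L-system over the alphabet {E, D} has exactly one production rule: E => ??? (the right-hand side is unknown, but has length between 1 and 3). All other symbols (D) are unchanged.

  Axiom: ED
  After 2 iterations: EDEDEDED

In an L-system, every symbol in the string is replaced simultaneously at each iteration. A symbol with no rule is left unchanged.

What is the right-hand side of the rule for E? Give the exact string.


Trying E => EDE:
  Step 0: ED
  Step 1: EDED
  Step 2: EDEDEDED
Matches the given result.

Answer: EDE


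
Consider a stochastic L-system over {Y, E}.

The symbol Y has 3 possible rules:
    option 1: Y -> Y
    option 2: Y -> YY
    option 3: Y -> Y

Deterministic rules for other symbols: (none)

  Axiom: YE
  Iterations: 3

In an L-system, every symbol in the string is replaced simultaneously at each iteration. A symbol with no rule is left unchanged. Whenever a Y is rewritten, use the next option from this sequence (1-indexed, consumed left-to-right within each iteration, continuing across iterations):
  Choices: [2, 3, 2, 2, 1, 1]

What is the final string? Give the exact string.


Answer: YYYYE

Derivation:
Step 0: YE
Step 1: YYE  (used choices [2])
Step 2: YYYE  (used choices [3, 2])
Step 3: YYYYE  (used choices [2, 1, 1])


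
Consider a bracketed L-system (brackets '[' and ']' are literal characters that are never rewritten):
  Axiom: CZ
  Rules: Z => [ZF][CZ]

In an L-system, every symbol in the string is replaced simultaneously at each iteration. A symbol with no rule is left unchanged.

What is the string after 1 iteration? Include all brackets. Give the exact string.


Answer: C[ZF][CZ]

Derivation:
Step 0: CZ
Step 1: C[ZF][CZ]


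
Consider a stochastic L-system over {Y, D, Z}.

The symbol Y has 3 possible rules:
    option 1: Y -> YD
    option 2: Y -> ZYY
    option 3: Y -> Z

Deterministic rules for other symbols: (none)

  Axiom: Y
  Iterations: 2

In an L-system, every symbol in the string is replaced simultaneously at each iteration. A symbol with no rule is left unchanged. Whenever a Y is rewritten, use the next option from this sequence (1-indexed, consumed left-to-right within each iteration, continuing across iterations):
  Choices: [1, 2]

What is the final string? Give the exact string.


Answer: ZYYD

Derivation:
Step 0: Y
Step 1: YD  (used choices [1])
Step 2: ZYYD  (used choices [2])


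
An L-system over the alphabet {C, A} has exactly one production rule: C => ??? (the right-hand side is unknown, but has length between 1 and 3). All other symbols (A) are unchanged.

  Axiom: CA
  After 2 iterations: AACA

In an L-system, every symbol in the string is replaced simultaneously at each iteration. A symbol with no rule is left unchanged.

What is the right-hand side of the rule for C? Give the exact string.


Answer: AC

Derivation:
Trying C => AC:
  Step 0: CA
  Step 1: ACA
  Step 2: AACA
Matches the given result.


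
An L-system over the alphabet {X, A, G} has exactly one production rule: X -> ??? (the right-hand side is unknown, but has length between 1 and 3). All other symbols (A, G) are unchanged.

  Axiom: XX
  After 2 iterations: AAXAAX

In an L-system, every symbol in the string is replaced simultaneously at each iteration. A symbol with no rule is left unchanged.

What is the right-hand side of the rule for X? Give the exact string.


Trying X -> AX:
  Step 0: XX
  Step 1: AXAX
  Step 2: AAXAAX
Matches the given result.

Answer: AX


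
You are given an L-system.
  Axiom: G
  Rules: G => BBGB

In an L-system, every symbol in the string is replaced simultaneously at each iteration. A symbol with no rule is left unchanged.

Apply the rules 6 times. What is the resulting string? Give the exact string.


Step 0: G
Step 1: BBGB
Step 2: BBBBGBB
Step 3: BBBBBBGBBB
Step 4: BBBBBBBBGBBBB
Step 5: BBBBBBBBBBGBBBBB
Step 6: BBBBBBBBBBBBGBBBBBB

Answer: BBBBBBBBBBBBGBBBBBB


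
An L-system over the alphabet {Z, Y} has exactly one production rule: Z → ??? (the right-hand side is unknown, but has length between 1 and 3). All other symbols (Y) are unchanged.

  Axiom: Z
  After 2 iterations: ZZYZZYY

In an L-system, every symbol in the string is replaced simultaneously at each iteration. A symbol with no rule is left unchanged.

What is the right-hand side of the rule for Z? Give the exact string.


Answer: ZZY

Derivation:
Trying Z → ZZY:
  Step 0: Z
  Step 1: ZZY
  Step 2: ZZYZZYY
Matches the given result.


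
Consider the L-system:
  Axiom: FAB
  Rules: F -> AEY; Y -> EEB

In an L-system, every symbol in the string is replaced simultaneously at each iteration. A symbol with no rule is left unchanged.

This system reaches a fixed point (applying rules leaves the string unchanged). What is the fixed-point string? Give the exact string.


Answer: AEEEBAB

Derivation:
Step 0: FAB
Step 1: AEYAB
Step 2: AEEEBAB
Step 3: AEEEBAB  (unchanged — fixed point at step 2)


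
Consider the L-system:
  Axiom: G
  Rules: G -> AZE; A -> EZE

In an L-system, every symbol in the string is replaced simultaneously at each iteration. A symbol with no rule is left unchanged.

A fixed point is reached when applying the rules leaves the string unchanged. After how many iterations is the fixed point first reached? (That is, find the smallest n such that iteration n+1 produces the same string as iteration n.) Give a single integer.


Answer: 2

Derivation:
Step 0: G
Step 1: AZE
Step 2: EZEZE
Step 3: EZEZE  (unchanged — fixed point at step 2)


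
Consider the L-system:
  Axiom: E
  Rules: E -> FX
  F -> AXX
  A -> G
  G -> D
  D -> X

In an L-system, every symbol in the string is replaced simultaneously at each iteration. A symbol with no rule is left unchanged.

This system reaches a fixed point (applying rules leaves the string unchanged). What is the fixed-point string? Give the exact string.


Step 0: E
Step 1: FX
Step 2: AXXX
Step 3: GXXX
Step 4: DXXX
Step 5: XXXX
Step 6: XXXX  (unchanged — fixed point at step 5)

Answer: XXXX


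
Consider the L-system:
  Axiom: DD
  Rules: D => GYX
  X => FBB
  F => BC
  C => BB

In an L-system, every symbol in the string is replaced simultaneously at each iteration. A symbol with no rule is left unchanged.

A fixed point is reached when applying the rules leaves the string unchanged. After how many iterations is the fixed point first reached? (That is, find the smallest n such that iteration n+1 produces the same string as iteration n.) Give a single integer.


Answer: 4

Derivation:
Step 0: DD
Step 1: GYXGYX
Step 2: GYFBBGYFBB
Step 3: GYBCBBGYBCBB
Step 4: GYBBBBBGYBBBBB
Step 5: GYBBBBBGYBBBBB  (unchanged — fixed point at step 4)


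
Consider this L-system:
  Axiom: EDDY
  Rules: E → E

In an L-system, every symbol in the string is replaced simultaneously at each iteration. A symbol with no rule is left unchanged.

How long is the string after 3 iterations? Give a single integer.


Step 0: length = 4
Step 1: length = 4
Step 2: length = 4
Step 3: length = 4

Answer: 4


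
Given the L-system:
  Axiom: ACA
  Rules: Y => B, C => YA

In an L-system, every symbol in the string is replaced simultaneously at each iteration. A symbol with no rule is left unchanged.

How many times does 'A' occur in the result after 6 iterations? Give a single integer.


Answer: 3

Derivation:
Step 0: ACA  (2 'A')
Step 1: AYAA  (3 'A')
Step 2: ABAA  (3 'A')
Step 3: ABAA  (3 'A')
Step 4: ABAA  (3 'A')
Step 5: ABAA  (3 'A')
Step 6: ABAA  (3 'A')


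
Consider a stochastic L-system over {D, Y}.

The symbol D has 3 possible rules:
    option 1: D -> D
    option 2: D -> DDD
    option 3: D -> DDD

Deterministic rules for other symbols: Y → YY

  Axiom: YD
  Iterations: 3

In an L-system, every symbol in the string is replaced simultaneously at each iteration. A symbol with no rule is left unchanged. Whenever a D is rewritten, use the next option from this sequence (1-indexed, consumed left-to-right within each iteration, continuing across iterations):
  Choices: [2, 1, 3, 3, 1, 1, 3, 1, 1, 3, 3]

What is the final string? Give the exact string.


Answer: YYYYYYYYDDDDDDDDDDDDD

Derivation:
Step 0: YD
Step 1: YYDDD  (used choices [2])
Step 2: YYYYDDDDDDD  (used choices [1, 3, 3])
Step 3: YYYYYYYYDDDDDDDDDDDDD  (used choices [1, 1, 3, 1, 1, 3, 3])


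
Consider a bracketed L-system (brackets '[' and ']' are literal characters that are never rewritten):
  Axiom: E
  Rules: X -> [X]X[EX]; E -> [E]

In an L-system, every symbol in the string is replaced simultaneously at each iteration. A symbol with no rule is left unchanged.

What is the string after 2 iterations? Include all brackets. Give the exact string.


Step 0: E
Step 1: [E]
Step 2: [[E]]

Answer: [[E]]


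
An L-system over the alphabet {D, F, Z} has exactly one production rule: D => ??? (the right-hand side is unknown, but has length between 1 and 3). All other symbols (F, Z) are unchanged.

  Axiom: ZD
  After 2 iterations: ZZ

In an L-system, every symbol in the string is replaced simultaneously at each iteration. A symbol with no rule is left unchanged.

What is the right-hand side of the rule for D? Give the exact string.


Trying D => Z:
  Step 0: ZD
  Step 1: ZZ
  Step 2: ZZ
Matches the given result.

Answer: Z


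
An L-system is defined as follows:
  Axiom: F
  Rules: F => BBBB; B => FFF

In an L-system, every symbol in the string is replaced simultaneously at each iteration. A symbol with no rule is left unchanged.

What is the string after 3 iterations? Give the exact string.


Answer: BBBBBBBBBBBBBBBBBBBBBBBBBBBBBBBBBBBBBBBBBBBBBBBB

Derivation:
Step 0: F
Step 1: BBBB
Step 2: FFFFFFFFFFFF
Step 3: BBBBBBBBBBBBBBBBBBBBBBBBBBBBBBBBBBBBBBBBBBBBBBBB


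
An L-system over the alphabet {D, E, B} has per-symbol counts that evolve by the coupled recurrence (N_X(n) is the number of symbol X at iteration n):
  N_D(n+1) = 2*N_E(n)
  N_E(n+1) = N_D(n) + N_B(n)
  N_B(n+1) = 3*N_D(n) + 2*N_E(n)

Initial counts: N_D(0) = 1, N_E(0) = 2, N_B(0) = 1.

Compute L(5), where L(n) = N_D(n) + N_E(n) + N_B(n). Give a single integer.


Answer: 490

Derivation:
Step 0: N_D=1, N_E=2, N_B=1, L=4
Step 1: N_D=4, N_E=2, N_B=7, L=13
Step 2: N_D=4, N_E=11, N_B=16, L=31
Step 3: N_D=22, N_E=20, N_B=34, L=76
Step 4: N_D=40, N_E=56, N_B=106, L=202
Step 5: N_D=112, N_E=146, N_B=232, L=490


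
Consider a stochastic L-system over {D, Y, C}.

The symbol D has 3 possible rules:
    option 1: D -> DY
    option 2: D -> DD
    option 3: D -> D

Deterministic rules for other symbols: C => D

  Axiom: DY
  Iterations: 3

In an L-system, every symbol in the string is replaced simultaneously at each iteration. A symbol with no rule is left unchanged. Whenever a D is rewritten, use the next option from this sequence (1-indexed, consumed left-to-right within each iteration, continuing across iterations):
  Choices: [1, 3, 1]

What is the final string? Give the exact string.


Answer: DYYY

Derivation:
Step 0: DY
Step 1: DYY  (used choices [1])
Step 2: DYY  (used choices [3])
Step 3: DYYY  (used choices [1])


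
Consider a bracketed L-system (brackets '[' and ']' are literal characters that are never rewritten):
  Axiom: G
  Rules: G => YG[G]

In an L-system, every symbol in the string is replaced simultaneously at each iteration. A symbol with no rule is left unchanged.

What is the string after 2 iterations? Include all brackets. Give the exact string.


Answer: YYG[G][YG[G]]

Derivation:
Step 0: G
Step 1: YG[G]
Step 2: YYG[G][YG[G]]
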